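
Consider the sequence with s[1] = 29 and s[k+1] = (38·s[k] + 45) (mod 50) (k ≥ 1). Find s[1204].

s[1] = 29,  s[2] = 47,  s[3] = 31,  s[4] = 23,  s[5] = 19,  s[6] = 17,  s[7] = 41,  s[8] = 3,  s[9] = 9,  s[10] = 37,  s[11] = 1,  s[12] = 33,  s[13] = 49,  s[14] = 7,  s[15] = 11,  s[16] = 13,  s[17] = 39,  s[18] = 27,  s[19] = 21,  s[20] = 43,  s[21] = 29.
Since s[21] = s[1] = 29, the sequence is periodic with period 20.
So s[1204] = s[1 + ((1204-1) mod 20)] = s[4] = 23.

23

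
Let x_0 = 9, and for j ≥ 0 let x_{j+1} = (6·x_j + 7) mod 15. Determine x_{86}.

Listing terms: x_0 = 9, x_1 = 1, x_2 = 13, x_3 = 10, x_4 = 7, x_5 = 4, x_6 = 1.
Since x_6 = x_1 = 1, the sequence is eventually periodic: after a pre-period of length 1 it cycles with period 5.
For j ≥ 1, x_j depends only on (j - 1) mod 5. (86 - 1) mod 5 = 0, so x_{86} = x_1 = 1.

1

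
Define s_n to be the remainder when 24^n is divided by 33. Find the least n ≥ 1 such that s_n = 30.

Listing terms: s_0 = 1; s_1 = 24; s_2 = 15; s_3 = 30; s_4 = 27; s_5 = 21; s_6 = 9; s_7 = 18; s_8 = 3; s_9 = 6; s_{10} = 12; s_{11} = 24.
Since s_{11} = s_1 = 24, the sequence is eventually periodic: after a pre-period of length 1 it cycles with period 10.
The value 30 first appears (with n ≥ 1) at s_3.

3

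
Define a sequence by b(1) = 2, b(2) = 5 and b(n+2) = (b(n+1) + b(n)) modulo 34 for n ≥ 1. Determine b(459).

5

b(1) = 2,  b(2) = 5,  b(3) = 7,  b(4) = 12,  b(5) = 19,  b(6) = 31,  b(7) = 16,  b(8) = 13,  b(9) = 29,  b(10) = 8,  b(11) = 3,  b(12) = 11,  b(13) = 14,  b(14) = 25,  b(15) = 5,  b(16) = 30,  b(17) = 1,  b(18) = 31,  b(19) = 32,  b(20) = 29,  b(21) = 27,  b(22) = 22,  b(23) = 15,  b(24) = 3,  b(25) = 18,  b(26) = 21,  b(27) = 5,  b(28) = 26,  b(29) = 31,  b(30) = 23,  b(31) = 20,  b(32) = 9,  b(33) = 29,  b(34) = 4,  b(35) = 33,  b(36) = 3,  b(37) = 2,  b(38) = 5.
Since (b(37), b(38)) = (b(1), b(2)) = (2, 5) (two consecutive terms determine the rest), the sequence is periodic with period 36.
(459 - 1) mod 36 = 26, so b(459) = b(27) = 5.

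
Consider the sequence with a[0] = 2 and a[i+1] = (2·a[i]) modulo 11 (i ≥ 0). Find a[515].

a[0] = 2,  a[1] = 4,  a[2] = 8,  a[3] = 5,  a[4] = 10,  a[5] = 9,  a[6] = 7,  a[7] = 3,  a[8] = 6,  a[9] = 1,  a[10] = 2.
Since a[10] = a[0] = 2, the sequence is periodic with period 10.
So a[515] = a[0 + ((515-0) mod 10)] = a[5] = 9.

9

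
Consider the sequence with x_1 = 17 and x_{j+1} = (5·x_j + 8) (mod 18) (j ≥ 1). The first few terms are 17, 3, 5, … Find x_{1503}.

We have x_1 = 17, x_2 = 3, x_3 = 5, x_4 = 15, x_5 = 11, x_6 = 9, x_7 = 17.
The sequence repeats with period 6.
(1503 - 1) mod 6 = 2, so x_{1503} = x_3 = 5.

5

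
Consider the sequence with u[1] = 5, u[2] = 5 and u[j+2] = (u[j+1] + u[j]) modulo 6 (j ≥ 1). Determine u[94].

Listing terms: u[1] = 5,  u[2] = 5,  u[3] = 4,  u[4] = 3,  u[5] = 1,  u[6] = 4,  u[7] = 5,  u[8] = 3,  u[9] = 2,  u[10] = 5,  u[11] = 1,  u[12] = 0,  u[13] = 1,  u[14] = 1,  u[15] = 2,  u[16] = 3,  u[17] = 5,  u[18] = 2,  u[19] = 1,  u[20] = 3,  u[21] = 4,  u[22] = 1,  u[23] = 5,  u[24] = 0,  u[25] = 5,  u[26] = 5.
Since (u[25], u[26]) = (u[1], u[2]) = (5, 5) (two consecutive terms determine the rest), the sequence is periodic with period 24.
So u[94] = u[1 + ((94-1) mod 24)] = u[22] = 1.

1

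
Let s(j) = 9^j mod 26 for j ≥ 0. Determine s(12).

Listing terms: s(0) = 1; s(1) = 9; s(2) = 3; s(3) = 1.
The sequence repeats with period 3.
So s(12) = s(0 + ((12-0) mod 3)) = s(0) = 1.

1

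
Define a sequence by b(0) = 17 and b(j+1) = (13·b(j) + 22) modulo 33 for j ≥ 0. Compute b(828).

Computing terms: b(0) = 17,  b(1) = 12,  b(2) = 13,  b(3) = 26,  b(4) = 30,  b(5) = 16,  b(6) = 32,  b(7) = 9,  b(8) = 7,  b(9) = 14,  b(10) = 6,  b(11) = 1,  b(12) = 2,  b(13) = 15,  b(14) = 19,  b(15) = 5,  b(16) = 21,  b(17) = 31,  b(18) = 29,  b(19) = 3,  b(20) = 28,  b(21) = 23,  b(22) = 24,  b(23) = 4,  b(24) = 8,  b(25) = 27,  b(26) = 10,  b(27) = 20,  b(28) = 18,  b(29) = 25,  b(30) = 17.
Since b(30) = b(0) = 17, the sequence is periodic with period 30.
So b(828) = b(0 + ((828-0) mod 30)) = b(18) = 29.

29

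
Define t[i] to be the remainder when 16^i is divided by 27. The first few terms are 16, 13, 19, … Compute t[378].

t[1] = 16,  t[2] = 13,  t[3] = 19,  t[4] = 7,  t[5] = 4,  t[6] = 10,  t[7] = 25,  t[8] = 22,  t[9] = 1,  t[10] = 16.
Since t[10] = t[1] = 16, the sequence is periodic with period 9.
(378 - 1) mod 9 = 8, so t[378] = t[9] = 1.

1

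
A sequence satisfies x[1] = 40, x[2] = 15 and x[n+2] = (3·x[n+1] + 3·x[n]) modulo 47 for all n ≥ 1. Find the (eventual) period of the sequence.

46

We have x[1] = 40; x[2] = 15; x[3] = 24; x[4] = 23; x[5] = 0; x[6] = 22; x[7] = 19; x[8] = 29; x[9] = 3; x[10] = 2; x[11] = 15; x[12] = 4; x[13] = 10; x[14] = 42; x[15] = 15; x[16] = 30; x[17] = 41; x[18] = 25; x[19] = 10; x[20] = 11; x[21] = 16; x[22] = 34; x[23] = 9; x[24] = 35; x[25] = 38; x[26] = 31; x[27] = 19; x[28] = 9; x[29] = 37; x[30] = 44; x[31] = 8; x[32] = 15; x[33] = 22; x[34] = 17; x[35] = 23; x[36] = 26; x[37] = 6; x[38] = 2; x[39] = 24; x[40] = 31; x[41] = 24; x[42] = 24; x[43] = 3; x[44] = 34; x[45] = 17; x[46] = 12; x[47] = 40; x[48] = 15.
The sequence repeats with period 46.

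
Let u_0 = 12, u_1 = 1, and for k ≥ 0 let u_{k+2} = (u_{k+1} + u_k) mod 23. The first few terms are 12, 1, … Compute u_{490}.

Listing terms: u_0 = 12,  u_1 = 1,  u_2 = 13,  u_3 = 14,  u_4 = 4,  u_5 = 18,  u_6 = 22,  u_7 = 17,  u_8 = 16,  u_9 = 10,  u_{10} = 3,  u_{11} = 13,  u_{12} = 16,  u_{13} = 6,  u_{14} = 22,  u_{15} = 5,  u_{16} = 4,  u_{17} = 9,  u_{18} = 13,  u_{19} = 22,  u_{20} = 12,  u_{21} = 11,  u_{22} = 0,  u_{23} = 11,  u_{24} = 11,  u_{25} = 22,  u_{26} = 10,  u_{27} = 9,  u_{28} = 19,  u_{29} = 5,  u_{30} = 1,  u_{31} = 6,  u_{32} = 7,  u_{33} = 13,  u_{34} = 20,  u_{35} = 10,  u_{36} = 7,  u_{37} = 17,  u_{38} = 1,  u_{39} = 18,  u_{40} = 19,  u_{41} = 14,  u_{42} = 10,  u_{43} = 1,  u_{44} = 11,  u_{45} = 12,  u_{46} = 0,  u_{47} = 12,  u_{48} = 12,  u_{49} = 1.
The sequence repeats with period 48.
(490 - 0) mod 48 = 10, so u_{490} = u_{10} = 3.

3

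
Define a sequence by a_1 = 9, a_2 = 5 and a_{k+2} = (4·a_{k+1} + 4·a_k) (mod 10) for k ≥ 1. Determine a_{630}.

6

Computing terms: a_1 = 9,  a_2 = 5,  a_3 = 6,  a_4 = 4,  a_5 = 0,  a_6 = 6,  a_7 = 4.
Since (a_6, a_7) = (a_3, a_4) = (6, 4) (two consecutive terms determine the rest), the sequence is eventually periodic: after a pre-period of length 2 it cycles with period 3.
For k ≥ 3, a_k depends only on (k - 3) mod 3. (630 - 3) mod 3 = 0, so a_{630} = a_3 = 6.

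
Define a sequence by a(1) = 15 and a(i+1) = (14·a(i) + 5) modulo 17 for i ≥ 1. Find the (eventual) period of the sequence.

16

a(1) = 15, a(2) = 11, a(3) = 6, a(4) = 4, a(5) = 10, a(6) = 9, a(7) = 12, a(8) = 3, a(9) = 13, a(10) = 0, a(11) = 5, a(12) = 7, a(13) = 1, a(14) = 2, a(15) = 16, a(16) = 8, a(17) = 15.
The sequence repeats with period 16.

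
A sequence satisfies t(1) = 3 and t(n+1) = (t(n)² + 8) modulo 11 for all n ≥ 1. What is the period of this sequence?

3

t(1) = 3, t(2) = 6, t(3) = 0, t(4) = 8, t(5) = 6.
Since t(5) = t(2) = 6, the sequence is eventually periodic: after a pre-period of length 1 it cycles with period 3.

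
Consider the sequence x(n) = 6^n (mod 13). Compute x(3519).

Listing terms: x(1) = 6, x(2) = 10, x(3) = 8, x(4) = 9, x(5) = 2, x(6) = 12, x(7) = 7, x(8) = 3, x(9) = 5, x(10) = 4, x(11) = 11, x(12) = 1, x(13) = 6.
The sequence repeats with period 12.
(3519 - 1) mod 12 = 2, so x(3519) = x(3) = 8.

8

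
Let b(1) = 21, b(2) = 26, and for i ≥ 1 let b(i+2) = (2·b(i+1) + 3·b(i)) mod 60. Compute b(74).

We have b(1) = 21; b(2) = 26; b(3) = 55; b(4) = 8; b(5) = 1; b(6) = 26; b(7) = 55.
Since (b(6), b(7)) = (b(2), b(3)) = (26, 55) (two consecutive terms determine the rest), the sequence is eventually periodic: after a pre-period of length 1 it cycles with period 4.
For i ≥ 2, b(i) depends only on (i - 2) mod 4. (74 - 2) mod 4 = 0, so b(74) = b(2) = 26.

26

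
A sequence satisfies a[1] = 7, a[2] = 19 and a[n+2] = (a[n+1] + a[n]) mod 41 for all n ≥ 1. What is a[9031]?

29

Computing terms: a[1] = 7; a[2] = 19; a[3] = 26; a[4] = 4; a[5] = 30; a[6] = 34; a[7] = 23; a[8] = 16; a[9] = 39; a[10] = 14; a[11] = 12; a[12] = 26; a[13] = 38; a[14] = 23; a[15] = 20; a[16] = 2; a[17] = 22; a[18] = 24; a[19] = 5; a[20] = 29; a[21] = 34; a[22] = 22; a[23] = 15; a[24] = 37; a[25] = 11; a[26] = 7; a[27] = 18; a[28] = 25; a[29] = 2; a[30] = 27; a[31] = 29; a[32] = 15; a[33] = 3; a[34] = 18; a[35] = 21; a[36] = 39; a[37] = 19; a[38] = 17; a[39] = 36; a[40] = 12; a[41] = 7; a[42] = 19.
Since (a[41], a[42]) = (a[1], a[2]) = (7, 19) (two consecutive terms determine the rest), the sequence is periodic with period 40.
(9031 - 1) mod 40 = 30, so a[9031] = a[31] = 29.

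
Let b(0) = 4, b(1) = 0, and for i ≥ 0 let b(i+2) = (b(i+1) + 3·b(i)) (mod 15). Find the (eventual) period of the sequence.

24

Listing terms: b(0) = 4,  b(1) = 0,  b(2) = 12,  b(3) = 12,  b(4) = 3,  b(5) = 9,  b(6) = 3,  b(7) = 0,  b(8) = 9,  b(9) = 9,  b(10) = 6,  b(11) = 3,  b(12) = 6,  b(13) = 0,  b(14) = 3,  b(15) = 3,  b(16) = 12,  b(17) = 6,  b(18) = 12,  b(19) = 0,  b(20) = 6,  b(21) = 6,  b(22) = 9,  b(23) = 12,  b(24) = 9,  b(25) = 0,  b(26) = 12.
Since (b(25), b(26)) = (b(1), b(2)) = (0, 12) (two consecutive terms determine the rest), the sequence is eventually periodic: after a pre-period of length 1 it cycles with period 24.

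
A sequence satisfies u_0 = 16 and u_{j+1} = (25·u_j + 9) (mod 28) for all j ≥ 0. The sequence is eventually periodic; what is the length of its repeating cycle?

12

We have u_0 = 16,  u_1 = 17,  u_2 = 14,  u_3 = 23,  u_4 = 24,  u_5 = 21,  u_6 = 2,  u_7 = 3,  u_8 = 0,  u_9 = 9,  u_{10} = 10,  u_{11} = 7,  u_{12} = 16.
Since u_{12} = u_0 = 16, the sequence is periodic with period 12.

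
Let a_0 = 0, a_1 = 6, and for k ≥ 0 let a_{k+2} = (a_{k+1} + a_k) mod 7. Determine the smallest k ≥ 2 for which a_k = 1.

We have a_0 = 0; a_1 = 6; a_2 = 6; a_3 = 5; a_4 = 4; a_5 = 2; a_6 = 6; a_7 = 1; a_8 = 0; a_9 = 1; a_{10} = 1; a_{11} = 2; a_{12} = 3; a_{13} = 5; a_{14} = 1; a_{15} = 6; a_{16} = 0; a_{17} = 6.
The sequence repeats with period 16.
The value 1 first appears (with k ≥ 2) at a_7.

7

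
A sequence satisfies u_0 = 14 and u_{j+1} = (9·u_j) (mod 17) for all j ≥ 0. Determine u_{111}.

11

Listing terms: u_0 = 14; u_1 = 7; u_2 = 12; u_3 = 6; u_4 = 3; u_5 = 10; u_6 = 5; u_7 = 11; u_8 = 14.
The sequence repeats with period 8.
So u_{111} = u_{0 + ((111-0) mod 8)} = u_7 = 11.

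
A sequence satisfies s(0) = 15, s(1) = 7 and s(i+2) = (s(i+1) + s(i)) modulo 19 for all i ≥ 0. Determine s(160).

s(0) = 15; s(1) = 7; s(2) = 3; s(3) = 10; s(4) = 13; s(5) = 4; s(6) = 17; s(7) = 2; s(8) = 0; s(9) = 2; s(10) = 2; s(11) = 4; s(12) = 6; s(13) = 10; s(14) = 16; s(15) = 7; s(16) = 4; s(17) = 11; s(18) = 15; s(19) = 7.
Since (s(18), s(19)) = (s(0), s(1)) = (15, 7) (two consecutive terms determine the rest), the sequence is periodic with period 18.
(160 - 0) mod 18 = 16, so s(160) = s(16) = 4.

4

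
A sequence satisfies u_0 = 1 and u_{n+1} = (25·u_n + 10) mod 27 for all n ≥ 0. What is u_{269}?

18

Computing terms: u_0 = 1; u_1 = 8; u_2 = 21; u_3 = 22; u_4 = 20; u_5 = 24; u_6 = 16; u_7 = 5; u_8 = 0; u_9 = 10; u_{10} = 17; u_{11} = 3; u_{12} = 4; u_{13} = 2; u_{14} = 6; u_{15} = 25; u_{16} = 14; u_{17} = 9; u_{18} = 19; u_{19} = 26; u_{20} = 12; u_{21} = 13; u_{22} = 11; u_{23} = 15; u_{24} = 7; u_{25} = 23; u_{26} = 18; u_{27} = 1.
The sequence repeats with period 27.
So u_{269} = u_{0 + ((269-0) mod 27)} = u_{26} = 18.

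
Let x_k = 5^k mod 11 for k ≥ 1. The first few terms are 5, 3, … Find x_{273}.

We have x_1 = 5; x_2 = 3; x_3 = 4; x_4 = 9; x_5 = 1; x_6 = 5.
Since x_6 = x_1 = 5, the sequence is periodic with period 5.
(273 - 1) mod 5 = 2, so x_{273} = x_3 = 4.

4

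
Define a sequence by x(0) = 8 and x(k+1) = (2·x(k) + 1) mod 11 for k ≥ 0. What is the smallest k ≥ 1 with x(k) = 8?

10

x(0) = 8,  x(1) = 6,  x(2) = 2,  x(3) = 5,  x(4) = 0,  x(5) = 1,  x(6) = 3,  x(7) = 7,  x(8) = 4,  x(9) = 9,  x(10) = 8.
Since x(10) = x(0) = 8, the sequence is periodic with period 10.
The value 8 next appears (with k ≥ 1) at x(10).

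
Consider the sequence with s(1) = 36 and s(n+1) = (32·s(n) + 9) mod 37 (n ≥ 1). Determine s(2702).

s(1) = 36,  s(2) = 14,  s(3) = 13,  s(4) = 18,  s(5) = 30,  s(6) = 7,  s(7) = 11,  s(8) = 28,  s(9) = 17,  s(10) = 35,  s(11) = 19,  s(12) = 25,  s(13) = 32,  s(14) = 34,  s(15) = 24,  s(16) = 0,  s(17) = 9,  s(18) = 1,  s(19) = 4,  s(20) = 26,  s(21) = 27,  s(22) = 22,  s(23) = 10,  s(24) = 33,  s(25) = 29,  s(26) = 12,  s(27) = 23,  s(28) = 5,  s(29) = 21,  s(30) = 15,  s(31) = 8,  s(32) = 6,  s(33) = 16,  s(34) = 3,  s(35) = 31,  s(36) = 2,  s(37) = 36.
Since s(37) = s(1) = 36, the sequence is periodic with period 36.
(2702 - 1) mod 36 = 1, so s(2702) = s(2) = 14.

14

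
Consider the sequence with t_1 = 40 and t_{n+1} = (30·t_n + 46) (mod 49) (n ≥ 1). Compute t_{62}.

Computing terms: t_1 = 40, t_2 = 21, t_3 = 39, t_4 = 40.
The sequence repeats with period 3.
(62 - 1) mod 3 = 1, so t_{62} = t_2 = 21.

21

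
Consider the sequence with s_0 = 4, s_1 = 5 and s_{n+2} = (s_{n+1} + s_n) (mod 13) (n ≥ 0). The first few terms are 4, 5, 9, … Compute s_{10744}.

Computing terms: s_0 = 4, s_1 = 5, s_2 = 9, s_3 = 1, s_4 = 10, s_5 = 11, s_6 = 8, s_7 = 6, s_8 = 1, s_9 = 7, s_{10} = 8, s_{11} = 2, s_{12} = 10, s_{13} = 12, s_{14} = 9, s_{15} = 8, s_{16} = 4, s_{17} = 12, s_{18} = 3, s_{19} = 2, s_{20} = 5, s_{21} = 7, s_{22} = 12, s_{23} = 6, s_{24} = 5, s_{25} = 11, s_{26} = 3, s_{27} = 1, s_{28} = 4, s_{29} = 5.
The sequence repeats with period 28.
(10744 - 0) mod 28 = 20, so s_{10744} = s_{20} = 5.

5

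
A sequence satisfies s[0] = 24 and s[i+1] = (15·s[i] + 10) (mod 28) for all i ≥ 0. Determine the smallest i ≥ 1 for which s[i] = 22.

11

We have s[0] = 24,  s[1] = 6,  s[2] = 16,  s[3] = 26,  s[4] = 8,  s[5] = 18,  s[6] = 0,  s[7] = 10,  s[8] = 20,  s[9] = 2,  s[10] = 12,  s[11] = 22,  s[12] = 4,  s[13] = 14,  s[14] = 24.
Since s[14] = s[0] = 24, the sequence is periodic with period 14.
The value 22 first appears (with i ≥ 1) at s[11].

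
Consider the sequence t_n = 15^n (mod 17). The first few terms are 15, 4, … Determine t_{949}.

2

We have t_1 = 15; t_2 = 4; t_3 = 9; t_4 = 16; t_5 = 2; t_6 = 13; t_7 = 8; t_8 = 1; t_9 = 15.
Since t_9 = t_1 = 15, the sequence is periodic with period 8.
(949 - 1) mod 8 = 4, so t_{949} = t_5 = 2.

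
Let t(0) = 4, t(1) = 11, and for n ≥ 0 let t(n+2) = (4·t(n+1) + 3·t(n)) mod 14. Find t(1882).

12

We have t(0) = 4,  t(1) = 11,  t(2) = 0,  t(3) = 5,  t(4) = 6,  t(5) = 11,  t(6) = 6,  t(7) = 1,  t(8) = 8,  t(9) = 7,  t(10) = 10,  t(11) = 5,  t(12) = 8,  t(13) = 5,  t(14) = 2,  t(15) = 9,  t(16) = 0,  t(17) = 13,  t(18) = 10,  t(19) = 9,  t(20) = 10,  t(21) = 11,  t(22) = 4,  t(23) = 7,  t(24) = 12,  t(25) = 13,  t(26) = 4,  t(27) = 13,  t(28) = 8,  t(29) = 1,  t(30) = 0,  t(31) = 3,  t(32) = 12,  t(33) = 1,  t(34) = 12,  t(35) = 9,  t(36) = 2,  t(37) = 7,  t(38) = 6,  t(39) = 3,  t(40) = 2,  t(41) = 3,  t(42) = 4,  t(43) = 11.
Since (t(42), t(43)) = (t(0), t(1)) = (4, 11) (two consecutive terms determine the rest), the sequence is periodic with period 42.
(1882 - 0) mod 42 = 34, so t(1882) = t(34) = 12.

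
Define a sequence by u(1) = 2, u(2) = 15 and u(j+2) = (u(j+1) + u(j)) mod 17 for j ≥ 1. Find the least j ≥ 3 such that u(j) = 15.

Listing terms: u(1) = 2,  u(2) = 15,  u(3) = 0,  u(4) = 15,  u(5) = 15,  u(6) = 13,  u(7) = 11,  u(8) = 7,  u(9) = 1,  u(10) = 8,  u(11) = 9,  u(12) = 0,  u(13) = 9,  u(14) = 9,  u(15) = 1,  u(16) = 10,  u(17) = 11,  u(18) = 4,  u(19) = 15,  u(20) = 2,  u(21) = 0,  u(22) = 2,  u(23) = 2,  u(24) = 4,  u(25) = 6,  u(26) = 10,  u(27) = 16,  u(28) = 9,  u(29) = 8,  u(30) = 0,  u(31) = 8,  u(32) = 8,  u(33) = 16,  u(34) = 7,  u(35) = 6,  u(36) = 13,  u(37) = 2,  u(38) = 15.
The sequence repeats with period 36.
The value 15 first appears (with j ≥ 3) at u(4).

4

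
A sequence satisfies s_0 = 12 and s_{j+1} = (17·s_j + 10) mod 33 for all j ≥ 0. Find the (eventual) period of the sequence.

10

s_0 = 12,  s_1 = 16,  s_2 = 18,  s_3 = 19,  s_4 = 3,  s_5 = 28,  s_6 = 24,  s_7 = 22,  s_8 = 21,  s_9 = 4,  s_{10} = 12.
Since s_{10} = s_0 = 12, the sequence is periodic with period 10.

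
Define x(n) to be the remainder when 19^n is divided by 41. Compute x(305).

14

x(1) = 19; x(2) = 33; x(3) = 12; x(4) = 23; x(5) = 27; x(6) = 21; x(7) = 30; x(8) = 37; x(9) = 6; x(10) = 32; x(11) = 34; x(12) = 31; x(13) = 15; x(14) = 39; x(15) = 3; x(16) = 16; x(17) = 17; x(18) = 36; x(19) = 28; x(20) = 40; x(21) = 22; x(22) = 8; x(23) = 29; x(24) = 18; x(25) = 14; x(26) = 20; x(27) = 11; x(28) = 4; x(29) = 35; x(30) = 9; x(31) = 7; x(32) = 10; x(33) = 26; x(34) = 2; x(35) = 38; x(36) = 25; x(37) = 24; x(38) = 5; x(39) = 13; x(40) = 1; x(41) = 19.
Since x(41) = x(1) = 19, the sequence is periodic with period 40.
So x(305) = x(1 + ((305-1) mod 40)) = x(25) = 14.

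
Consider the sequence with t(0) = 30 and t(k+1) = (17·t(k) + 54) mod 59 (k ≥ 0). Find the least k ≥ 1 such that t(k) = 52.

t(0) = 30; t(1) = 33; t(2) = 25; t(3) = 7; t(4) = 55; t(5) = 45; t(6) = 52; t(7) = 53; t(8) = 11; t(9) = 5; t(10) = 21; t(11) = 57; t(12) = 20; t(13) = 40; t(14) = 26; t(15) = 24; t(16) = 49; t(17) = 2; t(18) = 29; t(19) = 16; t(20) = 31; t(21) = 50; t(22) = 19; t(23) = 23; t(24) = 32; t(25) = 8; t(26) = 13; t(27) = 39; t(28) = 9; t(29) = 30.
The sequence repeats with period 29.
The value 52 first appears (with k ≥ 1) at t(6).

6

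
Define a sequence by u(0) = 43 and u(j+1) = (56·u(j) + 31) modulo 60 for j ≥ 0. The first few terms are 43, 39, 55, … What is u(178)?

Listing terms: u(0) = 43,  u(1) = 39,  u(2) = 55,  u(3) = 51,  u(4) = 7,  u(5) = 3,  u(6) = 19,  u(7) = 15,  u(8) = 31,  u(9) = 27,  u(10) = 43.
Since u(10) = u(0) = 43, the sequence is periodic with period 10.
(178 - 0) mod 10 = 8, so u(178) = u(8) = 31.

31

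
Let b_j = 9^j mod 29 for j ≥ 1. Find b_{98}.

1

b_1 = 9; b_2 = 23; b_3 = 4; b_4 = 7; b_5 = 5; b_6 = 16; b_7 = 28; b_8 = 20; b_9 = 6; b_{10} = 25; b_{11} = 22; b_{12} = 24; b_{13} = 13; b_{14} = 1; b_{15} = 9.
Since b_{15} = b_1 = 9, the sequence is periodic with period 14.
(98 - 1) mod 14 = 13, so b_{98} = b_{14} = 1.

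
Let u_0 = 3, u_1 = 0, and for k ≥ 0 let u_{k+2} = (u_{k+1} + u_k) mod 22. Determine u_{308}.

Listing terms: u_0 = 3,  u_1 = 0,  u_2 = 3,  u_3 = 3,  u_4 = 6,  u_5 = 9,  u_6 = 15,  u_7 = 2,  u_8 = 17,  u_9 = 19,  u_{10} = 14,  u_{11} = 11,  u_{12} = 3,  u_{13} = 14,  u_{14} = 17,  u_{15} = 9,  u_{16} = 4,  u_{17} = 13,  u_{18} = 17,  u_{19} = 8,  u_{20} = 3,  u_{21} = 11,  u_{22} = 14,  u_{23} = 3,  u_{24} = 17,  u_{25} = 20,  u_{26} = 15,  u_{27} = 13,  u_{28} = 6,  u_{29} = 19,  u_{30} = 3,  u_{31} = 0.
Since (u_{30}, u_{31}) = (u_0, u_1) = (3, 0) (two consecutive terms determine the rest), the sequence is periodic with period 30.
(308 - 0) mod 30 = 8, so u_{308} = u_8 = 17.

17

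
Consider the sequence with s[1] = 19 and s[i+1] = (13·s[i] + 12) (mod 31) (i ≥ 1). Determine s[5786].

s[1] = 19, s[2] = 11, s[3] = 0, s[4] = 12, s[5] = 13, s[6] = 26, s[7] = 9, s[8] = 5, s[9] = 15, s[10] = 21, s[11] = 6, s[12] = 28, s[13] = 4, s[14] = 2, s[15] = 7, s[16] = 10, s[17] = 18, s[18] = 29, s[19] = 17, s[20] = 16, s[21] = 3, s[22] = 20, s[23] = 24, s[24] = 14, s[25] = 8, s[26] = 23, s[27] = 1, s[28] = 25, s[29] = 27, s[30] = 22, s[31] = 19.
Since s[31] = s[1] = 19, the sequence is periodic with period 30.
So s[5786] = s[1 + ((5786-1) mod 30)] = s[26] = 23.

23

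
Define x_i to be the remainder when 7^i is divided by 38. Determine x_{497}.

11

x_0 = 1,  x_1 = 7,  x_2 = 11,  x_3 = 1.
The sequence repeats with period 3.
So x_{497} = x_{0 + ((497-0) mod 3)} = x_2 = 11.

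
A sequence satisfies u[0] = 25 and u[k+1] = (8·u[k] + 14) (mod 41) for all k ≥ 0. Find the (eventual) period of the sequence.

20

Computing terms: u[0] = 25,  u[1] = 9,  u[2] = 4,  u[3] = 5,  u[4] = 13,  u[5] = 36,  u[6] = 15,  u[7] = 11,  u[8] = 20,  u[9] = 10,  u[10] = 12,  u[11] = 28,  u[12] = 33,  u[13] = 32,  u[14] = 24,  u[15] = 1,  u[16] = 22,  u[17] = 26,  u[18] = 17,  u[19] = 27,  u[20] = 25.
Since u[20] = u[0] = 25, the sequence is periodic with period 20.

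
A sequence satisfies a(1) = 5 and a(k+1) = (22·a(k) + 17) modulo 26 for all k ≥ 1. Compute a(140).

Listing terms: a(1) = 5,  a(2) = 23,  a(3) = 3,  a(4) = 5.
The sequence repeats with period 3.
(140 - 1) mod 3 = 1, so a(140) = a(2) = 23.

23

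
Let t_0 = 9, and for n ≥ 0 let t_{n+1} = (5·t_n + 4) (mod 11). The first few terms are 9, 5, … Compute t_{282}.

7

t_0 = 9, t_1 = 5, t_2 = 7, t_3 = 6, t_4 = 1, t_5 = 9.
The sequence repeats with period 5.
(282 - 0) mod 5 = 2, so t_{282} = t_2 = 7.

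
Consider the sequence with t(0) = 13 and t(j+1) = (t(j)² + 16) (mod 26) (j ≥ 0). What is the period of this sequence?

5

Computing terms: t(0) = 13; t(1) = 3; t(2) = 25; t(3) = 17; t(4) = 19; t(5) = 13.
Since t(5) = t(0) = 13, the sequence is periodic with period 5.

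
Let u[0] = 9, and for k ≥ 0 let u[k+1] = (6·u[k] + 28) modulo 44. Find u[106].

Computing terms: u[0] = 9, u[1] = 38, u[2] = 36, u[3] = 24, u[4] = 40, u[5] = 4, u[6] = 8, u[7] = 32, u[8] = 0, u[9] = 28, u[10] = 20, u[11] = 16, u[12] = 36.
Since u[12] = u[2] = 36, the sequence is eventually periodic: after a pre-period of length 2 it cycles with period 10.
For k ≥ 2, u[k] depends only on (k - 2) mod 10. (106 - 2) mod 10 = 4, so u[106] = u[6] = 8.

8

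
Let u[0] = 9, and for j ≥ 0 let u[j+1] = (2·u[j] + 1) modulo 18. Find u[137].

13

Listing terms: u[0] = 9; u[1] = 1; u[2] = 3; u[3] = 7; u[4] = 15; u[5] = 13; u[6] = 9.
Since u[6] = u[0] = 9, the sequence is periodic with period 6.
So u[137] = u[0 + ((137-0) mod 6)] = u[5] = 13.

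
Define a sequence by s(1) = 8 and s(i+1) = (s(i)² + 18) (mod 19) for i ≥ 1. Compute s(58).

8

Listing terms: s(1) = 8, s(2) = 6, s(3) = 16, s(4) = 8.
The sequence repeats with period 3.
So s(58) = s(1 + ((58-1) mod 3)) = s(1) = 8.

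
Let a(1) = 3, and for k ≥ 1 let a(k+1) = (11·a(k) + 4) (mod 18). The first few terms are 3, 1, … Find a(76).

7

We have a(1) = 3; a(2) = 1; a(3) = 15; a(4) = 7; a(5) = 9; a(6) = 13; a(7) = 3.
The sequence repeats with period 6.
(76 - 1) mod 6 = 3, so a(76) = a(4) = 7.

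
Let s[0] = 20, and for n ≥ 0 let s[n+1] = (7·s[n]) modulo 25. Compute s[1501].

We have s[0] = 20; s[1] = 15; s[2] = 5; s[3] = 10; s[4] = 20.
Since s[4] = s[0] = 20, the sequence is periodic with period 4.
So s[1501] = s[0 + ((1501-0) mod 4)] = s[1] = 15.

15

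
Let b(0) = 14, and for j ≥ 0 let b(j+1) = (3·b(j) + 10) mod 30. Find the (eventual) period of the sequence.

4

Computing terms: b(0) = 14, b(1) = 22, b(2) = 16, b(3) = 28, b(4) = 4, b(5) = 22.
Since b(5) = b(1) = 22, the sequence is eventually periodic: after a pre-period of length 1 it cycles with period 4.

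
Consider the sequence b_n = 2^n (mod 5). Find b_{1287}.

3

b_0 = 1, b_1 = 2, b_2 = 4, b_3 = 3, b_4 = 1.
Since b_4 = b_0 = 1, the sequence is periodic with period 4.
(1287 - 0) mod 4 = 3, so b_{1287} = b_3 = 3.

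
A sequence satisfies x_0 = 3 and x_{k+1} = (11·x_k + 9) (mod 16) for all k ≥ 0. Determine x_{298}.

We have x_0 = 3; x_1 = 10; x_2 = 7; x_3 = 6; x_4 = 11; x_5 = 2; x_6 = 15; x_7 = 14; x_8 = 3.
Since x_8 = x_0 = 3, the sequence is periodic with period 8.
So x_{298} = x_{0 + ((298-0) mod 8)} = x_2 = 7.

7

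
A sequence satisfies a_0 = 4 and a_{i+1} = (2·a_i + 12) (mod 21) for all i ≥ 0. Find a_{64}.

13

Computing terms: a_0 = 4,  a_1 = 20,  a_2 = 10,  a_3 = 11,  a_4 = 13,  a_5 = 17,  a_6 = 4.
The sequence repeats with period 6.
So a_{64} = a_{0 + ((64-0) mod 6)} = a_4 = 13.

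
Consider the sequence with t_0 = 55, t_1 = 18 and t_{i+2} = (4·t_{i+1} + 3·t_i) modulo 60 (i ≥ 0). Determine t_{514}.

t_0 = 55, t_1 = 18, t_2 = 57, t_3 = 42, t_4 = 39, t_5 = 42, t_6 = 45, t_7 = 6, t_8 = 39, t_9 = 54, t_{10} = 33, t_{11} = 54, t_{12} = 15, t_{13} = 42, t_{14} = 33, t_{15} = 18, t_{16} = 51, t_{17} = 18, t_{18} = 45, t_{19} = 54, t_{20} = 51, t_{21} = 6, t_{22} = 57, t_{23} = 6, t_{24} = 15, t_{25} = 18, t_{26} = 57.
Since (t_{25}, t_{26}) = (t_1, t_2) = (18, 57) (two consecutive terms determine the rest), the sequence is eventually periodic: after a pre-period of length 1 it cycles with period 24.
For i ≥ 1, t_i depends only on (i - 1) mod 24. (514 - 1) mod 24 = 9, so t_{514} = t_{10} = 33.

33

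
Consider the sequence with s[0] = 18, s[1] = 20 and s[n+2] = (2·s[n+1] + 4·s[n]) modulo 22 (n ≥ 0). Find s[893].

18

We have s[0] = 18, s[1] = 20, s[2] = 2, s[3] = 18, s[4] = 0, s[5] = 6, s[6] = 12, s[7] = 4, s[8] = 12, s[9] = 18, s[10] = 18, s[11] = 20.
The sequence repeats with period 10.
(893 - 0) mod 10 = 3, so s[893] = s[3] = 18.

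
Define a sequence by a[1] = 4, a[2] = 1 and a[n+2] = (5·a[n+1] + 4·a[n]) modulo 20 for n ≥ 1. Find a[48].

9

Listing terms: a[1] = 4; a[2] = 1; a[3] = 1; a[4] = 9; a[5] = 9; a[6] = 1; a[7] = 1.
Since (a[6], a[7]) = (a[2], a[3]) = (1, 1) (two consecutive terms determine the rest), the sequence is eventually periodic: after a pre-period of length 1 it cycles with period 4.
For n ≥ 2, a[n] depends only on (n - 2) mod 4. (48 - 2) mod 4 = 2, so a[48] = a[4] = 9.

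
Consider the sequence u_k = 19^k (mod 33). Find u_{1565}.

u_1 = 19,  u_2 = 31,  u_3 = 28,  u_4 = 4,  u_5 = 10,  u_6 = 25,  u_7 = 13,  u_8 = 16,  u_9 = 7,  u_{10} = 1,  u_{11} = 19.
Since u_{11} = u_1 = 19, the sequence is periodic with period 10.
(1565 - 1) mod 10 = 4, so u_{1565} = u_5 = 10.

10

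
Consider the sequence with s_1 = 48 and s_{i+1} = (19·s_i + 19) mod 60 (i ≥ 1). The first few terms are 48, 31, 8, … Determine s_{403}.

Listing terms: s_1 = 48; s_2 = 31; s_3 = 8; s_4 = 51; s_5 = 28; s_6 = 11; s_7 = 48.
Since s_7 = s_1 = 48, the sequence is periodic with period 6.
(403 - 1) mod 6 = 0, so s_{403} = s_1 = 48.

48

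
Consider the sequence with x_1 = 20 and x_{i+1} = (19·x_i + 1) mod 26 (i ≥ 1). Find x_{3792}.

1

Listing terms: x_1 = 20, x_2 = 17, x_3 = 12, x_4 = 21, x_5 = 10, x_6 = 9, x_7 = 16, x_8 = 19, x_9 = 24, x_{10} = 15, x_{11} = 0, x_{12} = 1, x_{13} = 20.
Since x_{13} = x_1 = 20, the sequence is periodic with period 12.
So x_{3792} = x_{1 + ((3792-1) mod 12)} = x_{12} = 1.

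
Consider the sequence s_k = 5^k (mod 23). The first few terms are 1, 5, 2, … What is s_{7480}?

1

Listing terms: s_0 = 1,  s_1 = 5,  s_2 = 2,  s_3 = 10,  s_4 = 4,  s_5 = 20,  s_6 = 8,  s_7 = 17,  s_8 = 16,  s_9 = 11,  s_{10} = 9,  s_{11} = 22,  s_{12} = 18,  s_{13} = 21,  s_{14} = 13,  s_{15} = 19,  s_{16} = 3,  s_{17} = 15,  s_{18} = 6,  s_{19} = 7,  s_{20} = 12,  s_{21} = 14,  s_{22} = 1.
Since s_{22} = s_0 = 1, the sequence is periodic with period 22.
So s_{7480} = s_{0 + ((7480-0) mod 22)} = s_0 = 1.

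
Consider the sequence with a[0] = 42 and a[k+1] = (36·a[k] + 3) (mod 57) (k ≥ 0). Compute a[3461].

0

Computing terms: a[0] = 42,  a[1] = 33,  a[2] = 51,  a[3] = 15,  a[4] = 30,  a[5] = 0,  a[6] = 3,  a[7] = 54,  a[8] = 9,  a[9] = 42.
Since a[9] = a[0] = 42, the sequence is periodic with period 9.
(3461 - 0) mod 9 = 5, so a[3461] = a[5] = 0.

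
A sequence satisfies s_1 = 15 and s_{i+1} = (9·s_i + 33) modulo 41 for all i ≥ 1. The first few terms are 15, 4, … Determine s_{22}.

4

s_1 = 15, s_2 = 4, s_3 = 28, s_4 = 39, s_5 = 15.
The sequence repeats with period 4.
(22 - 1) mod 4 = 1, so s_{22} = s_2 = 4.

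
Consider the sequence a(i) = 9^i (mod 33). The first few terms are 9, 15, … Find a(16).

We have a(1) = 9; a(2) = 15; a(3) = 3; a(4) = 27; a(5) = 12; a(6) = 9.
The sequence repeats with period 5.
So a(16) = a(1 + ((16-1) mod 5)) = a(1) = 9.

9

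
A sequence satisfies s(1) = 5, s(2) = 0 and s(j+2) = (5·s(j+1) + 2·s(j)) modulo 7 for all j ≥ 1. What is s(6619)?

Computing terms: s(1) = 5,  s(2) = 0,  s(3) = 3,  s(4) = 1,  s(5) = 4,  s(6) = 1,  s(7) = 6,  s(8) = 4,  s(9) = 4,  s(10) = 0,  s(11) = 1,  s(12) = 5,  s(13) = 6,  s(14) = 5,  s(15) = 2,  s(16) = 6,  s(17) = 6,  s(18) = 0,  s(19) = 5,  s(20) = 4,  s(21) = 2,  s(22) = 4,  s(23) = 3,  s(24) = 2,  s(25) = 2,  s(26) = 0,  s(27) = 4,  s(28) = 6,  s(29) = 3,  s(30) = 6,  s(31) = 1,  s(32) = 3,  s(33) = 3,  s(34) = 0,  s(35) = 6,  s(36) = 2,  s(37) = 1,  s(38) = 2,  s(39) = 5,  s(40) = 1,  s(41) = 1,  s(42) = 0,  s(43) = 2,  s(44) = 3,  s(45) = 5,  s(46) = 3,  s(47) = 4,  s(48) = 5,  s(49) = 5,  s(50) = 0.
The sequence repeats with period 48.
(6619 - 1) mod 48 = 42, so s(6619) = s(43) = 2.

2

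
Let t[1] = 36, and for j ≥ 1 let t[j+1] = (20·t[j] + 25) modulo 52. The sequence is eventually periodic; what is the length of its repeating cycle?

12

t[1] = 36, t[2] = 17, t[3] = 1, t[4] = 45, t[5] = 41, t[6] = 13, t[7] = 25, t[8] = 5, t[9] = 21, t[10] = 29, t[11] = 33, t[12] = 9, t[13] = 49, t[14] = 17.
Since t[14] = t[2] = 17, the sequence is eventually periodic: after a pre-period of length 1 it cycles with period 12.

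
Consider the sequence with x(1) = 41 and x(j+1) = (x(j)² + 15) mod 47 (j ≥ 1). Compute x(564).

Computing terms: x(1) = 41, x(2) = 4, x(3) = 31, x(4) = 36, x(5) = 42, x(6) = 40, x(7) = 17, x(8) = 22, x(9) = 29, x(10) = 10, x(11) = 21, x(12) = 33, x(13) = 23, x(14) = 27, x(15) = 39, x(16) = 32, x(17) = 5, x(18) = 40.
Since x(18) = x(6) = 40, the sequence is eventually periodic: after a pre-period of length 5 it cycles with period 12.
For j ≥ 6, x(j) depends only on (j - 6) mod 12. (564 - 6) mod 12 = 6, so x(564) = x(12) = 33.

33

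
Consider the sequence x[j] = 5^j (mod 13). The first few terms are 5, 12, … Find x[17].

5

Computing terms: x[1] = 5,  x[2] = 12,  x[3] = 8,  x[4] = 1,  x[5] = 5.
Since x[5] = x[1] = 5, the sequence is periodic with period 4.
(17 - 1) mod 4 = 0, so x[17] = x[1] = 5.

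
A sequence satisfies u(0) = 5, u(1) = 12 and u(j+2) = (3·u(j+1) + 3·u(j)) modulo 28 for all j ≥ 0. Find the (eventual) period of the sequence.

42

Computing terms: u(0) = 5, u(1) = 12, u(2) = 23, u(3) = 21, u(4) = 20, u(5) = 11, u(6) = 9, u(7) = 4, u(8) = 11, u(9) = 17, u(10) = 0, u(11) = 23, u(12) = 13, u(13) = 24, u(14) = 27, u(15) = 13, u(16) = 8, u(17) = 7, u(18) = 17, u(19) = 16, u(20) = 15, u(21) = 9, u(22) = 16, u(23) = 19, u(24) = 21, u(25) = 8, u(26) = 3, u(27) = 5, u(28) = 24, u(29) = 3, u(30) = 25, u(31) = 0, u(32) = 19, u(33) = 1, u(34) = 4, u(35) = 15, u(36) = 1, u(37) = 20, u(38) = 7, u(39) = 25, u(40) = 12, u(41) = 27, u(42) = 5, u(43) = 12.
Since (u(42), u(43)) = (u(0), u(1)) = (5, 12) (two consecutive terms determine the rest), the sequence is periodic with period 42.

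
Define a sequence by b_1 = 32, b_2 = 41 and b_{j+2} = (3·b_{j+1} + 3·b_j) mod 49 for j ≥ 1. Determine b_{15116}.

b_1 = 32, b_2 = 41, b_3 = 23, b_4 = 45, b_5 = 8, b_6 = 12, b_7 = 11, b_8 = 20, b_9 = 44, b_{10} = 45, b_{11} = 22, b_{12} = 5, b_{13} = 32, b_{14} = 13, b_{15} = 37, b_{16} = 3, b_{17} = 22, b_{18} = 26, b_{19} = 46, b_{20} = 20, b_{21} = 2, b_{22} = 17, b_{23} = 8, b_{24} = 26, b_{25} = 4, b_{26} = 41, b_{27} = 37, b_{28} = 38, b_{29} = 29, b_{30} = 5, b_{31} = 4, b_{32} = 27, b_{33} = 44, b_{34} = 17, b_{35} = 36, b_{36} = 12, b_{37} = 46, b_{38} = 27, b_{39} = 23, b_{40} = 3, b_{41} = 29, b_{42} = 47, b_{43} = 32, b_{44} = 41.
Since (b_{43}, b_{44}) = (b_1, b_2) = (32, 41) (two consecutive terms determine the rest), the sequence is periodic with period 42.
So b_{15116} = b_{1 + ((15116-1) mod 42)} = b_{38} = 27.

27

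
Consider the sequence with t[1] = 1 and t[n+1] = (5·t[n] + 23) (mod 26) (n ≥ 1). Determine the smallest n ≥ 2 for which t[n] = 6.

t[1] = 1; t[2] = 2; t[3] = 7; t[4] = 6; t[5] = 1.
Since t[5] = t[1] = 1, the sequence is periodic with period 4.
The value 6 first appears (with n ≥ 2) at t[4].

4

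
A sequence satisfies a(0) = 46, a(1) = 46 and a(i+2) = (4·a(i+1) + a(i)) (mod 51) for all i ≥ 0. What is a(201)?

Computing terms: a(0) = 46,  a(1) = 46,  a(2) = 26,  a(3) = 48,  a(4) = 14,  a(5) = 2,  a(6) = 22,  a(7) = 39,  a(8) = 25,  a(9) = 37,  a(10) = 20,  a(11) = 15,  a(12) = 29,  a(13) = 29,  a(14) = 43,  a(15) = 48,  a(16) = 31,  a(17) = 19,  a(18) = 5,  a(19) = 39,  a(20) = 8,  a(21) = 20,  a(22) = 37,  a(23) = 15,  a(24) = 46,  a(25) = 46.
The sequence repeats with period 24.
So a(201) = a(0 + ((201-0) mod 24)) = a(9) = 37.

37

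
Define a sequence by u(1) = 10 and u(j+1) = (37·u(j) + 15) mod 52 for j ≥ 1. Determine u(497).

We have u(1) = 10, u(2) = 21, u(3) = 12, u(4) = 43, u(5) = 46, u(6) = 1, u(7) = 0, u(8) = 15, u(9) = 50, u(10) = 45, u(11) = 16, u(12) = 35, u(13) = 10.
Since u(13) = u(1) = 10, the sequence is periodic with period 12.
So u(497) = u(1 + ((497-1) mod 12)) = u(5) = 46.

46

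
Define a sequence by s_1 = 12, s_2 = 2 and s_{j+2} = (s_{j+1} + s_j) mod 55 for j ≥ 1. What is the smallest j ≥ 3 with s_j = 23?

11

s_1 = 12,  s_2 = 2,  s_3 = 14,  s_4 = 16,  s_5 = 30,  s_6 = 46,  s_7 = 21,  s_8 = 12,  s_9 = 33,  s_{10} = 45,  s_{11} = 23,  s_{12} = 13,  s_{13} = 36,  s_{14} = 49,  s_{15} = 30,  s_{16} = 24,  s_{17} = 54,  s_{18} = 23,  s_{19} = 22,  s_{20} = 45,  s_{21} = 12,  s_{22} = 2.
Since (s_{21}, s_{22}) = (s_1, s_2) = (12, 2) (two consecutive terms determine the rest), the sequence is periodic with period 20.
The value 23 first appears (with j ≥ 3) at s_{11}.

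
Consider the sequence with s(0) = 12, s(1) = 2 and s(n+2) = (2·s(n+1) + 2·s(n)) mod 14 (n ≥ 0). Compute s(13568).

10

Listing terms: s(0) = 12, s(1) = 2, s(2) = 0, s(3) = 4, s(4) = 8, s(5) = 10, s(6) = 8, s(7) = 8, s(8) = 4, s(9) = 10, s(10) = 0, s(11) = 6, s(12) = 12, s(13) = 8, s(14) = 12, s(15) = 12, s(16) = 6, s(17) = 8, s(18) = 0, s(19) = 2, s(20) = 4, s(21) = 12, s(22) = 4, s(23) = 4, s(24) = 2, s(25) = 12, s(26) = 0, s(27) = 10, s(28) = 6, s(29) = 4, s(30) = 6, s(31) = 6, s(32) = 10, s(33) = 4, s(34) = 0, s(35) = 8, s(36) = 2, s(37) = 6, s(38) = 2, s(39) = 2, s(40) = 8, s(41) = 6, s(42) = 0, s(43) = 12, s(44) = 10, s(45) = 2, s(46) = 10, s(47) = 10, s(48) = 12, s(49) = 2.
The sequence repeats with period 48.
(13568 - 0) mod 48 = 32, so s(13568) = s(32) = 10.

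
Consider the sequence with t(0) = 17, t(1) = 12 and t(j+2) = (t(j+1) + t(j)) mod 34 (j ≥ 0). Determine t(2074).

We have t(0) = 17; t(1) = 12; t(2) = 29; t(3) = 7; t(4) = 2; t(5) = 9; t(6) = 11; t(7) = 20; t(8) = 31; t(9) = 17; t(10) = 14; t(11) = 31; t(12) = 11; t(13) = 8; t(14) = 19; t(15) = 27; t(16) = 12; t(17) = 5; t(18) = 17; t(19) = 22; t(20) = 5; t(21) = 27; t(22) = 32; t(23) = 25; t(24) = 23; t(25) = 14; t(26) = 3; t(27) = 17; t(28) = 20; t(29) = 3; t(30) = 23; t(31) = 26; t(32) = 15; t(33) = 7; t(34) = 22; t(35) = 29; t(36) = 17; t(37) = 12.
The sequence repeats with period 36.
(2074 - 0) mod 36 = 22, so t(2074) = t(22) = 32.

32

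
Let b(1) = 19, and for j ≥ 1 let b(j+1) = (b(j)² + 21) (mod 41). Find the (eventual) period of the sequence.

6

Computing terms: b(1) = 19, b(2) = 13, b(3) = 26, b(4) = 0, b(5) = 21, b(6) = 11, b(7) = 19.
Since b(7) = b(1) = 19, the sequence is periodic with period 6.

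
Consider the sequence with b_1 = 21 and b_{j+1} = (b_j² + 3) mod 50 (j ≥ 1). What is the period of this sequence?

4

Computing terms: b_1 = 21, b_2 = 44, b_3 = 39, b_4 = 24, b_5 = 29, b_6 = 44.
Since b_6 = b_2 = 44, the sequence is eventually periodic: after a pre-period of length 1 it cycles with period 4.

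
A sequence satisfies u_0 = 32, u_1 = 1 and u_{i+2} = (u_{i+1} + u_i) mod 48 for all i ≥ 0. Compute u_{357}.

We have u_0 = 32,  u_1 = 1,  u_2 = 33,  u_3 = 34,  u_4 = 19,  u_5 = 5,  u_6 = 24,  u_7 = 29,  u_8 = 5,  u_9 = 34,  u_{10} = 39,  u_{11} = 25,  u_{12} = 16,  u_{13} = 41,  u_{14} = 9,  u_{15} = 2,  u_{16} = 11,  u_{17} = 13,  u_{18} = 24,  u_{19} = 37,  u_{20} = 13,  u_{21} = 2,  u_{22} = 15,  u_{23} = 17,  u_{24} = 32,  u_{25} = 1.
The sequence repeats with period 24.
(357 - 0) mod 24 = 21, so u_{357} = u_{21} = 2.

2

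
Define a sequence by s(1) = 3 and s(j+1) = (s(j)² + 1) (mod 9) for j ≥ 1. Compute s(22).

Computing terms: s(1) = 3, s(2) = 1, s(3) = 2, s(4) = 5, s(5) = 8, s(6) = 2.
Since s(6) = s(3) = 2, the sequence is eventually periodic: after a pre-period of length 2 it cycles with period 3.
For j ≥ 3, s(j) depends only on (j - 3) mod 3. (22 - 3) mod 3 = 1, so s(22) = s(4) = 5.

5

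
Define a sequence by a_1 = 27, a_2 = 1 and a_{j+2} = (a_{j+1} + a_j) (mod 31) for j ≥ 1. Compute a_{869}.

a_1 = 27, a_2 = 1, a_3 = 28, a_4 = 29, a_5 = 26, a_6 = 24, a_7 = 19, a_8 = 12, a_9 = 0, a_{10} = 12, a_{11} = 12, a_{12} = 24, a_{13} = 5, a_{14} = 29, a_{15} = 3, a_{16} = 1, a_{17} = 4, a_{18} = 5, a_{19} = 9, a_{20} = 14, a_{21} = 23, a_{22} = 6, a_{23} = 29, a_{24} = 4, a_{25} = 2, a_{26} = 6, a_{27} = 8, a_{28} = 14, a_{29} = 22, a_{30} = 5, a_{31} = 27, a_{32} = 1.
The sequence repeats with period 30.
(869 - 1) mod 30 = 28, so a_{869} = a_{29} = 22.

22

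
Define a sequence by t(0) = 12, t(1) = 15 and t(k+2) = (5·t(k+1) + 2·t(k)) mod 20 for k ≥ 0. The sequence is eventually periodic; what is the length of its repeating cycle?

8

t(0) = 12,  t(1) = 15,  t(2) = 19,  t(3) = 5,  t(4) = 3,  t(5) = 5,  t(6) = 11,  t(7) = 5,  t(8) = 7,  t(9) = 5,  t(10) = 19,  t(11) = 5.
Since (t(10), t(11)) = (t(2), t(3)) = (19, 5) (two consecutive terms determine the rest), the sequence is eventually periodic: after a pre-period of length 2 it cycles with period 8.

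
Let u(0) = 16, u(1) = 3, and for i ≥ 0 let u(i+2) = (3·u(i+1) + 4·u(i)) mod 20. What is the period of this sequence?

10

Listing terms: u(0) = 16, u(1) = 3, u(2) = 13, u(3) = 11, u(4) = 5, u(5) = 19, u(6) = 17, u(7) = 7, u(8) = 9, u(9) = 15, u(10) = 1, u(11) = 3, u(12) = 13.
Since (u(11), u(12)) = (u(1), u(2)) = (3, 13) (two consecutive terms determine the rest), the sequence is eventually periodic: after a pre-period of length 1 it cycles with period 10.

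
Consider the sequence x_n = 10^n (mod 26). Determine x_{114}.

14

x_0 = 1; x_1 = 10; x_2 = 22; x_3 = 12; x_4 = 16; x_5 = 4; x_6 = 14; x_7 = 10.
Since x_7 = x_1 = 10, the sequence is eventually periodic: after a pre-period of length 1 it cycles with period 6.
For n ≥ 1, x_n depends only on (n - 1) mod 6. (114 - 1) mod 6 = 5, so x_{114} = x_6 = 14.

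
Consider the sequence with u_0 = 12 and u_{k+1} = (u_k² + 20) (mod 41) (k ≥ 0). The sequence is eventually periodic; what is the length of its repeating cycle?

5

Listing terms: u_0 = 12, u_1 = 0, u_2 = 20, u_3 = 10, u_4 = 38, u_5 = 29, u_6 = 0.
Since u_6 = u_1 = 0, the sequence is eventually periodic: after a pre-period of length 1 it cycles with period 5.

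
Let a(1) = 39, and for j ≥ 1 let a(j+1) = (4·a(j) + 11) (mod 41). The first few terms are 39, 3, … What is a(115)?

13

Computing terms: a(1) = 39,  a(2) = 3,  a(3) = 23,  a(4) = 21,  a(5) = 13,  a(6) = 22,  a(7) = 17,  a(8) = 38,  a(9) = 40,  a(10) = 7,  a(11) = 39.
Since a(11) = a(1) = 39, the sequence is periodic with period 10.
So a(115) = a(1 + ((115-1) mod 10)) = a(5) = 13.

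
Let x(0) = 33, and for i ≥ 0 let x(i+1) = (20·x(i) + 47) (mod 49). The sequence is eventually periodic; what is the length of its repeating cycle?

14

Computing terms: x(0) = 33,  x(1) = 21,  x(2) = 26,  x(3) = 28,  x(4) = 19,  x(5) = 35,  x(6) = 12,  x(7) = 42,  x(8) = 5,  x(9) = 0,  x(10) = 47,  x(11) = 7,  x(12) = 40,  x(13) = 14,  x(14) = 33.
The sequence repeats with period 14.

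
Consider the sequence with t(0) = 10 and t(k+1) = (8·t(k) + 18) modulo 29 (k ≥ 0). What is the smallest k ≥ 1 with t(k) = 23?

26

We have t(0) = 10; t(1) = 11; t(2) = 19; t(3) = 25; t(4) = 15; t(5) = 22; t(6) = 20; t(7) = 4; t(8) = 21; t(9) = 12; t(10) = 27; t(11) = 2; t(12) = 5; t(13) = 0; t(14) = 18; t(15) = 17; t(16) = 9; t(17) = 3; t(18) = 13; t(19) = 6; t(20) = 8; t(21) = 24; t(22) = 7; t(23) = 16; t(24) = 1; t(25) = 26; t(26) = 23; t(27) = 28; t(28) = 10.
Since t(28) = t(0) = 10, the sequence is periodic with period 28.
The value 23 first appears (with k ≥ 1) at t(26).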